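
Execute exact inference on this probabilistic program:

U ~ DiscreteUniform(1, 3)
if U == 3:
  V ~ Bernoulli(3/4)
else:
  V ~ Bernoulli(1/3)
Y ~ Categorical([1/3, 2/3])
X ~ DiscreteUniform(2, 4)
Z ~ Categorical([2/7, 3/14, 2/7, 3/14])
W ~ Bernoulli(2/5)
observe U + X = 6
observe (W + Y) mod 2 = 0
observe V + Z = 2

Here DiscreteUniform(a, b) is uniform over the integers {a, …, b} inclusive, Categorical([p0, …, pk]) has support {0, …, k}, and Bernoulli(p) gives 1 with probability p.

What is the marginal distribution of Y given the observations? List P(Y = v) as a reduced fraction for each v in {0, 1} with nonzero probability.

Enumerate traces; 8 have nonzero weight after conditioning:
  (U=2, V=0, Y=0, X=4, Z=2, W=0) weight 4/945
  (U=2, V=0, Y=1, X=4, Z=2, W=1) weight 16/2835
  (U=2, V=1, Y=0, X=4, Z=1, W=0) weight 1/630
  (U=2, V=1, Y=1, X=4, Z=1, W=1) weight 2/945
  (U=3, V=0, Y=0, X=3, Z=2, W=0) weight 1/630
  (U=3, V=0, Y=1, X=3, Z=2, W=1) weight 2/945
  (U=3, V=1, Y=0, X=3, Z=1, W=0) weight 1/280
  (U=3, V=1, Y=1, X=3, Z=1, W=1) weight 1/210
Group by Y:
  weight(Y=0) = 83/7560
  weight(Y=1) = 83/5670
Total weight = 83/7560 + 83/5670 = 83/3240
P(Y=0 | obs) = 83/7560 / 83/3240 = 3/7
P(Y=1 | obs) = 83/5670 / 83/3240 = 4/7

P(Y=0) = 3/7, P(Y=1) = 4/7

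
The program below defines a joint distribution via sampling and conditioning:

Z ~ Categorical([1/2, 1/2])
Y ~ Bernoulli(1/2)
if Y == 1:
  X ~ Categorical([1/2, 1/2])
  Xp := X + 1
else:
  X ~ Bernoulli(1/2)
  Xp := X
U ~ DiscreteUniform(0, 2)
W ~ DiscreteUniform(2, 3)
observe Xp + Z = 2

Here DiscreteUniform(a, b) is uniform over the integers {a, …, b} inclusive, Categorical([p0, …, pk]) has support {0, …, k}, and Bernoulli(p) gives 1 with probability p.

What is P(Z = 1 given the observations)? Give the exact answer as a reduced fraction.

Enumerate traces; 18 have nonzero weight after conditioning:
  (Z=0, Y=1, X=1, U=0, W=2) weight 1/48
  (Z=0, Y=1, X=1, U=0, W=3) weight 1/48
  (Z=0, Y=1, X=1, U=1, W=2) weight 1/48
  (Z=0, Y=1, X=1, U=1, W=3) weight 1/48
  (Z=0, Y=1, X=1, U=2, W=2) weight 1/48
  (Z=0, Y=1, X=1, U=2, W=3) weight 1/48
  (Z=1, Y=0, X=1, U=0, W=2) weight 1/48
  (Z=1, Y=0, X=1, U=0, W=3) weight 1/48
  … 10 more
Group by Z:
  weight(Z=0) = 1/8
  weight(Z=1) = 1/4
Total weight = 1/8 + 1/4 = 3/8
P(Z=0 | obs) = 1/8 / 3/8 = 1/3
P(Z=1 | obs) = 1/4 / 3/8 = 2/3

P(Z = 1 | obs) = 2/3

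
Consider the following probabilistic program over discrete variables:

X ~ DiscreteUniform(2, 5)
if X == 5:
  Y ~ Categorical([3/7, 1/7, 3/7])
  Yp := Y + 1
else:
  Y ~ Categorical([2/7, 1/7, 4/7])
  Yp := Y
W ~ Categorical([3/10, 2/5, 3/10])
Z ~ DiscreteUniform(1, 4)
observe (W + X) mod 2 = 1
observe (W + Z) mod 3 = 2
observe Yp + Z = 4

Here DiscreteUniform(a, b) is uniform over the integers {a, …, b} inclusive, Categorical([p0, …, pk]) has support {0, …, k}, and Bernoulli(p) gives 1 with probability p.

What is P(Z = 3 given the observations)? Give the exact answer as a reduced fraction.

P(Z = 3 | obs) = 12/43

Enumerate traces; 6 have nonzero weight after conditioning:
  (X=2, Y=0, W=1, Z=4) weight 1/140
  (X=3, Y=1, W=2, Z=3) weight 3/1120
  (X=3, Y=2, W=0, Z=2) weight 3/280
  (X=4, Y=0, W=1, Z=4) weight 1/140
  (X=5, Y=0, W=2, Z=3) weight 9/1120
  (X=5, Y=1, W=0, Z=2) weight 3/1120
Group by Z:
  weight(Z=2) = 3/224
  weight(Z=3) = 3/280
  weight(Z=4) = 1/70
Total weight = 3/224 + 3/280 + 1/70 = 43/1120
P(Z=2 | obs) = 3/224 / 43/1120 = 15/43
P(Z=3 | obs) = 3/280 / 43/1120 = 12/43
P(Z=4 | obs) = 1/70 / 43/1120 = 16/43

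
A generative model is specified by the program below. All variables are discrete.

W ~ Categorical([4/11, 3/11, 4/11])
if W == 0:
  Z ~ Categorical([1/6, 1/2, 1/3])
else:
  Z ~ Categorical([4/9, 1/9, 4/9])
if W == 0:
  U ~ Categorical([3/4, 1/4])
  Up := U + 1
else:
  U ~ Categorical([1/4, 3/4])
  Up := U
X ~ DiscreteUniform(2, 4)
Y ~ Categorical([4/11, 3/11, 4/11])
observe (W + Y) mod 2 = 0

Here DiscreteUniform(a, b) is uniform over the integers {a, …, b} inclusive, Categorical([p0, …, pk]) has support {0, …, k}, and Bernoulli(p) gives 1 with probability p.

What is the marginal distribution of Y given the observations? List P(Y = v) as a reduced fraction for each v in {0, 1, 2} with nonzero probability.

Enumerate traces; 90 have nonzero weight after conditioning:
  (W=0, Z=0, U=0, X=2, Y=0) weight 2/363
  (W=0, Z=0, U=0, X=2, Y=2) weight 2/363
  (W=0, Z=0, U=0, X=3, Y=0) weight 2/363
  (W=0, Z=0, U=0, X=3, Y=2) weight 2/363
  (W=0, Z=0, U=0, X=4, Y=0) weight 2/363
  (W=0, Z=0, U=0, X=4, Y=2) weight 2/363
  (W=0, Z=0, U=1, X=2, Y=0) weight 2/1089
  (W=0, Z=0, U=1, X=2, Y=2) weight 2/1089
  (W=1, Z=0, U=0, X=2, Y=1) weight 1/363
  … 81 more
Group by Y:
  weight(Y=0) = 32/121
  weight(Y=1) = 9/121
  weight(Y=2) = 32/121
Total weight = 32/121 + 9/121 + 32/121 = 73/121
P(Y=0 | obs) = 32/121 / 73/121 = 32/73
P(Y=1 | obs) = 9/121 / 73/121 = 9/73
P(Y=2 | obs) = 32/121 / 73/121 = 32/73

P(Y=0) = 32/73, P(Y=1) = 9/73, P(Y=2) = 32/73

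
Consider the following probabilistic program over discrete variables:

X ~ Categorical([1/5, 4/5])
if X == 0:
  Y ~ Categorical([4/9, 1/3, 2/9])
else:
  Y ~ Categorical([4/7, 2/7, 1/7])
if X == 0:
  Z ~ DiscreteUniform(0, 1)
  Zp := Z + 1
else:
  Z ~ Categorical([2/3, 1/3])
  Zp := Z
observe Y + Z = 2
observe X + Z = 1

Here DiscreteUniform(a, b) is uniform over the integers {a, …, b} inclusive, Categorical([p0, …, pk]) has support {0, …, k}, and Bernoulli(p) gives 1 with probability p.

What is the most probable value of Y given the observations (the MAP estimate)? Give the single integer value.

argmax_v P(Y = v | obs) = 2

Enumerate traces; 2 have nonzero weight after conditioning:
  (X=0, Y=1, Z=1) weight 1/30
  (X=1, Y=2, Z=0) weight 8/105
Group by Y:
  weight(Y=1) = 1/30
  weight(Y=2) = 8/105
Total weight = 1/30 + 8/105 = 23/210
P(Y=1 | obs) = 1/30 / 23/210 = 7/23
P(Y=2 | obs) = 8/105 / 23/210 = 16/23
argmax = 2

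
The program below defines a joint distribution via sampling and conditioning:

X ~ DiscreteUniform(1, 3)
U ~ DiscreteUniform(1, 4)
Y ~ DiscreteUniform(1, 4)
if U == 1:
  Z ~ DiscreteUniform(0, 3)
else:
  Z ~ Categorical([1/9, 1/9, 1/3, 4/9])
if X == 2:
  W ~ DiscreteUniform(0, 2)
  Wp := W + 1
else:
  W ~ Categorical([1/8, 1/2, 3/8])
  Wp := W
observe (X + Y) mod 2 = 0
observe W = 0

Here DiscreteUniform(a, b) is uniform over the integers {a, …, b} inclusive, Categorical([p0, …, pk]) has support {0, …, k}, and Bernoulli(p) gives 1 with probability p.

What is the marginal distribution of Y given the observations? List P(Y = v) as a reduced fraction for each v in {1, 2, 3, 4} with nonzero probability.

P(Y=1) = 3/14, P(Y=2) = 2/7, P(Y=3) = 3/14, P(Y=4) = 2/7

Enumerate traces; 96 have nonzero weight after conditioning:
  (X=1, U=1, Y=1, Z=0, W=0) weight 1/1536
  (X=1, U=1, Y=1, Z=1, W=0) weight 1/1536
  (X=1, U=1, Y=1, Z=2, W=0) weight 1/1536
  (X=1, U=1, Y=1, Z=3, W=0) weight 1/1536
  (X=1, U=1, Y=3, Z=0, W=0) weight 1/1536
  (X=1, U=1, Y=3, Z=1, W=0) weight 1/1536
  (X=1, U=1, Y=3, Z=2, W=0) weight 1/1536
  (X=1, U=1, Y=3, Z=3, W=0) weight 1/1536
  (X=2, U=1, Y=2, Z=0, W=0) weight 1/576
  (X=2, U=1, Y=4, Z=0, W=0) weight 1/576
  … 86 more
Group by Y:
  weight(Y=1) = 1/48
  weight(Y=2) = 1/36
  weight(Y=3) = 1/48
  weight(Y=4) = 1/36
Total weight = 1/48 + 1/36 + 1/48 + 1/36 = 7/72
P(Y=1 | obs) = 1/48 / 7/72 = 3/14
P(Y=2 | obs) = 1/36 / 7/72 = 2/7
P(Y=3 | obs) = 1/48 / 7/72 = 3/14
P(Y=4 | obs) = 1/36 / 7/72 = 2/7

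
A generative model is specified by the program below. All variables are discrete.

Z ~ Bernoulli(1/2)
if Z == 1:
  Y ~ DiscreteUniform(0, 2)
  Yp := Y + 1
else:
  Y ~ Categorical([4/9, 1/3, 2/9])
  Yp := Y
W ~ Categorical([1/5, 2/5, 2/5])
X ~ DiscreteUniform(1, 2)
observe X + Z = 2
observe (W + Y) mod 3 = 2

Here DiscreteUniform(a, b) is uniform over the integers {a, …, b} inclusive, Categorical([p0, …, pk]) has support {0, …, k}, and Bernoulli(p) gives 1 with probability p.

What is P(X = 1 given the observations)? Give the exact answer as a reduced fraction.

Enumerate traces; 6 have nonzero weight after conditioning:
  (Z=0, Y=0, W=2, X=2) weight 2/45
  (Z=0, Y=1, W=1, X=2) weight 1/30
  (Z=0, Y=2, W=0, X=2) weight 1/90
  (Z=1, Y=0, W=2, X=1) weight 1/30
  (Z=1, Y=1, W=1, X=1) weight 1/30
  (Z=1, Y=2, W=0, X=1) weight 1/60
Group by X:
  weight(X=1) = 1/12
  weight(X=2) = 4/45
Total weight = 1/12 + 4/45 = 31/180
P(X=1 | obs) = 1/12 / 31/180 = 15/31
P(X=2 | obs) = 4/45 / 31/180 = 16/31

P(X = 1 | obs) = 15/31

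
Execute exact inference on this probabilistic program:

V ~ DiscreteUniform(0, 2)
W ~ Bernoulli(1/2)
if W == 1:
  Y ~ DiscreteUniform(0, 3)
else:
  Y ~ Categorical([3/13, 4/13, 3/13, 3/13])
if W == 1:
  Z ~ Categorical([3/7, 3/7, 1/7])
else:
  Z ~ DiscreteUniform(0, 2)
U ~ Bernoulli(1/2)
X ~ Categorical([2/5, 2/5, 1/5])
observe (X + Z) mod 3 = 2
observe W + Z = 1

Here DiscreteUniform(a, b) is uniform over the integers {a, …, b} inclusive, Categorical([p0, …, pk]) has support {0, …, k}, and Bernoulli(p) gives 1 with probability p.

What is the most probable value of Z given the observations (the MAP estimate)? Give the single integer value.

argmax_v P(Z = v | obs) = 1

Enumerate traces; 48 have nonzero weight after conditioning:
  (V=0, W=0, Y=0, Z=1, U=0, X=1) weight 1/390
  (V=0, W=0, Y=0, Z=1, U=1, X=1) weight 1/390
  (V=0, W=0, Y=1, Z=1, U=0, X=1) weight 2/585
  (V=0, W=0, Y=1, Z=1, U=1, X=1) weight 2/585
  (V=0, W=0, Y=2, Z=1, U=0, X=1) weight 1/390
  (V=0, W=0, Y=2, Z=1, U=1, X=1) weight 1/390
  (V=0, W=0, Y=3, Z=1, U=0, X=1) weight 1/390
  (V=0, W=0, Y=3, Z=1, U=1, X=1) weight 1/390
  (V=0, W=1, Y=0, Z=0, U=0, X=2) weight 1/560
  … 39 more
Group by Z:
  weight(Z=0) = 3/70
  weight(Z=1) = 1/15
Total weight = 3/70 + 1/15 = 23/210
P(Z=0 | obs) = 3/70 / 23/210 = 9/23
P(Z=1 | obs) = 1/15 / 23/210 = 14/23
argmax = 1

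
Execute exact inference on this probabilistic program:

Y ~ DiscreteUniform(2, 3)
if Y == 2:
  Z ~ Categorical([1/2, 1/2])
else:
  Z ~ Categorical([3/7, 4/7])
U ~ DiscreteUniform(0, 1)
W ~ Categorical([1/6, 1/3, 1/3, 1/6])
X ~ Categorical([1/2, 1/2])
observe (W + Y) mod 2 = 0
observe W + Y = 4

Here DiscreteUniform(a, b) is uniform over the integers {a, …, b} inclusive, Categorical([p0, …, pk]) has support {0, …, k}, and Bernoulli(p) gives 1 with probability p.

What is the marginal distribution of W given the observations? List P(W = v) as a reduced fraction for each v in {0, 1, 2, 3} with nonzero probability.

P(W=1) = 1/2, P(W=2) = 1/2

Enumerate traces; 16 have nonzero weight after conditioning:
  (Y=2, Z=0, U=0, W=2, X=0) weight 1/48
  (Y=2, Z=0, U=0, W=2, X=1) weight 1/48
  (Y=2, Z=0, U=1, W=2, X=0) weight 1/48
  (Y=2, Z=0, U=1, W=2, X=1) weight 1/48
  (Y=2, Z=1, U=0, W=2, X=0) weight 1/48
  (Y=2, Z=1, U=0, W=2, X=1) weight 1/48
  (Y=2, Z=1, U=1, W=2, X=0) weight 1/48
  (Y=2, Z=1, U=1, W=2, X=1) weight 1/48
  (Y=3, Z=0, U=0, W=1, X=0) weight 1/56
  … 7 more
Group by W:
  weight(W=1) = 1/6
  weight(W=2) = 1/6
Total weight = 1/6 + 1/6 = 1/3
P(W=1 | obs) = 1/6 / 1/3 = 1/2
P(W=2 | obs) = 1/6 / 1/3 = 1/2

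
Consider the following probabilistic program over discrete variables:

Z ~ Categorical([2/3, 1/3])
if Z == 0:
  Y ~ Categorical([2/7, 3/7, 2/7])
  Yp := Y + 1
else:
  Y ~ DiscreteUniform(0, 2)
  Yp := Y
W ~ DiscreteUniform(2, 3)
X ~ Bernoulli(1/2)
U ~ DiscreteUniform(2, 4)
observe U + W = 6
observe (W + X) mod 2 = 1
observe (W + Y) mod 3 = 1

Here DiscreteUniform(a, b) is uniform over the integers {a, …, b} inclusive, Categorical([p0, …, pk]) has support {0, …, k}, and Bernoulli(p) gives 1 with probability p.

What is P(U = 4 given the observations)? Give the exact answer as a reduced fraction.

P(U = 4 | obs) = 19/44

Enumerate traces; 4 have nonzero weight after conditioning:
  (Z=0, Y=1, W=3, X=0, U=3) weight 1/42
  (Z=0, Y=2, W=2, X=1, U=4) weight 1/63
  (Z=1, Y=1, W=3, X=0, U=3) weight 1/108
  (Z=1, Y=2, W=2, X=1, U=4) weight 1/108
Group by U:
  weight(U=3) = 25/756
  weight(U=4) = 19/756
Total weight = 25/756 + 19/756 = 11/189
P(U=3 | obs) = 25/756 / 11/189 = 25/44
P(U=4 | obs) = 19/756 / 11/189 = 19/44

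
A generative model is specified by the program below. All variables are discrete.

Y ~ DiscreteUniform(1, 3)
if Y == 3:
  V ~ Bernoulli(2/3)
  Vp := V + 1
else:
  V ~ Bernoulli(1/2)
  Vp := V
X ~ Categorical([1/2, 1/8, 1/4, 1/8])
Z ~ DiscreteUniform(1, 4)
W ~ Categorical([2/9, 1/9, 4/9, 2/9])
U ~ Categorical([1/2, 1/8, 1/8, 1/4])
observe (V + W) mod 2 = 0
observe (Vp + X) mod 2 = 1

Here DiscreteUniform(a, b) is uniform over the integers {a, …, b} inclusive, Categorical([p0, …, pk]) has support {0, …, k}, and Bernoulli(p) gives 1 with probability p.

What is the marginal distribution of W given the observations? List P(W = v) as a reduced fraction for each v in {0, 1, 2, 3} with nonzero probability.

Enumerate traces; 384 have nonzero weight after conditioning:
  (Y=1, V=0, X=1, Z=1, W=0, U=0) weight 1/1728
  (Y=1, V=0, X=1, Z=1, W=0, U=1) weight 1/6912
  (Y=1, V=0, X=1, Z=1, W=0, U=2) weight 1/6912
  (Y=1, V=0, X=1, Z=1, W=0, U=3) weight 1/3456
  (Y=1, V=0, X=1, Z=1, W=2, U=0) weight 1/864
  (Y=1, V=0, X=1, Z=1, W=2, U=1) weight 1/3456
  (Y=1, V=0, X=1, Z=1, W=2, U=2) weight 1/3456
  (Y=1, V=0, X=1, Z=1, W=2, U=3) weight 1/1728
  (Y=1, V=1, X=0, Z=1, W=1, U=0) weight 1/864
  (Y=1, V=1, X=0, Z=1, W=3, U=0) weight 1/432
  … 374 more
Group by W:
  weight(W=0) = 1/27
  weight(W=1) = 11/324
  weight(W=2) = 2/27
  weight(W=3) = 11/162
Total weight = 1/27 + 11/324 + 2/27 + 11/162 = 23/108
P(W=0 | obs) = 1/27 / 23/108 = 4/23
P(W=1 | obs) = 11/324 / 23/108 = 11/69
P(W=2 | obs) = 2/27 / 23/108 = 8/23
P(W=3 | obs) = 11/162 / 23/108 = 22/69

P(W=0) = 4/23, P(W=1) = 11/69, P(W=2) = 8/23, P(W=3) = 22/69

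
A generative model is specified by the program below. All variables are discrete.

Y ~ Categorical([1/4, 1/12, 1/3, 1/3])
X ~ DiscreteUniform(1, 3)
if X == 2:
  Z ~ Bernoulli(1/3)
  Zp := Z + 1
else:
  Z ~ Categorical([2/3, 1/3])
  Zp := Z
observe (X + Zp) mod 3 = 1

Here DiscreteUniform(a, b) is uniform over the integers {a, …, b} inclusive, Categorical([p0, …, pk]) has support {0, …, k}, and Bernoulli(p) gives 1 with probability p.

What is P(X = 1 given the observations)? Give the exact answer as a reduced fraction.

P(X = 1 | obs) = 1/2

Enumerate traces; 12 have nonzero weight after conditioning:
  (Y=0, X=1, Z=0) weight 1/18
  (Y=0, X=2, Z=1) weight 1/36
  (Y=0, X=3, Z=1) weight 1/36
  (Y=1, X=1, Z=0) weight 1/54
  (Y=1, X=2, Z=1) weight 1/108
  (Y=1, X=3, Z=1) weight 1/108
  (Y=2, X=1, Z=0) weight 2/27
  (Y=2, X=2, Z=1) weight 1/27
  … 4 more
Group by X:
  weight(X=1) = 2/9
  weight(X=2) = 1/9
  weight(X=3) = 1/9
Total weight = 2/9 + 1/9 + 1/9 = 4/9
P(X=1 | obs) = 2/9 / 4/9 = 1/2
P(X=2 | obs) = 1/9 / 4/9 = 1/4
P(X=3 | obs) = 1/9 / 4/9 = 1/4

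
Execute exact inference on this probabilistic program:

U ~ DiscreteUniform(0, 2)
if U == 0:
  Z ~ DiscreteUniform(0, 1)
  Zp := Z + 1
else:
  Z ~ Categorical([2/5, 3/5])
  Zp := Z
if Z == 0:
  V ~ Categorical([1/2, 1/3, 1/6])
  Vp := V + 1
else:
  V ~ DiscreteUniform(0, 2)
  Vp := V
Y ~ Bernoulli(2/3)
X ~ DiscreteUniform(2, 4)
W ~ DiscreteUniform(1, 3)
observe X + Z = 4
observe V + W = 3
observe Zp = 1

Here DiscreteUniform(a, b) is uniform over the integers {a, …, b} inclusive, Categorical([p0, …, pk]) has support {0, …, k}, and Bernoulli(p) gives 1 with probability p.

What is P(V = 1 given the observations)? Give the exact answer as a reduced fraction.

Enumerate traces; 18 have nonzero weight after conditioning:
  (U=0, Z=0, V=0, Y=0, X=4, W=3) weight 1/324
  (U=0, Z=0, V=0, Y=1, X=4, W=3) weight 1/162
  (U=0, Z=0, V=1, Y=0, X=4, W=2) weight 1/486
  (U=0, Z=0, V=1, Y=1, X=4, W=2) weight 1/243
  (U=0, Z=0, V=2, Y=0, X=4, W=1) weight 1/972
  (U=0, Z=0, V=2, Y=1, X=4, W=1) weight 1/486
  (U=1, Z=1, V=0, Y=0, X=3, W=3) weight 1/405
  (U=1, Z=1, V=0, Y=1, X=3, W=3) weight 2/405
  … 10 more
Group by V:
  weight(V=0) = 13/540
  weight(V=1) = 17/810
  weight(V=2) = 29/1620
Total weight = 13/540 + 17/810 + 29/1620 = 17/270
P(V=0 | obs) = 13/540 / 17/270 = 13/34
P(V=1 | obs) = 17/810 / 17/270 = 1/3
P(V=2 | obs) = 29/1620 / 17/270 = 29/102

P(V = 1 | obs) = 1/3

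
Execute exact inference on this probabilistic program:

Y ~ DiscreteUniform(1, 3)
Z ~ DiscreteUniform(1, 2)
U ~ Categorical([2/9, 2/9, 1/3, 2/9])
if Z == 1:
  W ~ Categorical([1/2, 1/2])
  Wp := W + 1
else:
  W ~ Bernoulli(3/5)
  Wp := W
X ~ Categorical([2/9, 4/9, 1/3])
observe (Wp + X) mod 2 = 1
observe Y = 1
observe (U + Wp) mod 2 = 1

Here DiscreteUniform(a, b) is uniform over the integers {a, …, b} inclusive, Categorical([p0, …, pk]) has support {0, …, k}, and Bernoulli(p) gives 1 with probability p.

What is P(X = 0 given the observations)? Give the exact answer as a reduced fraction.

Enumerate traces; 12 have nonzero weight after conditioning:
  (Y=1, Z=1, U=0, W=0, X=0) weight 1/243
  (Y=1, Z=1, U=0, W=0, X=2) weight 1/162
  (Y=1, Z=1, U=1, W=1, X=1) weight 2/243
  (Y=1, Z=1, U=2, W=0, X=0) weight 1/162
  (Y=1, Z=1, U=2, W=0, X=2) weight 1/108
  (Y=1, Z=1, U=3, W=1, X=1) weight 2/243
  (Y=1, Z=2, U=0, W=1, X=0) weight 2/405
  (Y=1, Z=2, U=0, W=1, X=2) weight 1/135
  … 4 more
Group by X:
  weight(X=0) = 11/486
  weight(X=1) = 4/135
  weight(X=2) = 11/324
Total weight = 11/486 + 4/135 + 11/324 = 419/4860
P(X=0 | obs) = 11/486 / 419/4860 = 110/419
P(X=1 | obs) = 4/135 / 419/4860 = 144/419
P(X=2 | obs) = 11/324 / 419/4860 = 165/419

P(X = 0 | obs) = 110/419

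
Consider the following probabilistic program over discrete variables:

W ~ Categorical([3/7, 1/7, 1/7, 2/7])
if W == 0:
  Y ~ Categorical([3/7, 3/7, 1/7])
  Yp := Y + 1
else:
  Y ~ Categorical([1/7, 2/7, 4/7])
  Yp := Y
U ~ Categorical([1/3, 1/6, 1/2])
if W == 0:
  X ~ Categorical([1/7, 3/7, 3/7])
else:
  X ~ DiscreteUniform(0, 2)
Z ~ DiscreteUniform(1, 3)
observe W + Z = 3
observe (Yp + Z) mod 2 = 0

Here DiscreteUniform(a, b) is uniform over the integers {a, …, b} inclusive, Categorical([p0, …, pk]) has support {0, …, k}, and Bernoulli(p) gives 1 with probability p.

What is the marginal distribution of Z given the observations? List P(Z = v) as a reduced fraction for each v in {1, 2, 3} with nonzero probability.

P(Z=1) = 2/19, P(Z=2) = 5/19, P(Z=3) = 12/19

Enumerate traces; 45 have nonzero weight after conditioning:
  (W=0, Y=0, U=0, X=0, Z=3) weight 1/343
  (W=0, Y=0, U=0, X=1, Z=3) weight 3/343
  (W=0, Y=0, U=0, X=2, Z=3) weight 3/343
  (W=0, Y=0, U=1, X=0, Z=3) weight 1/686
  (W=0, Y=0, U=1, X=1, Z=3) weight 3/686
  (W=0, Y=0, U=1, X=2, Z=3) weight 3/686
  (W=0, Y=0, U=2, X=0, Z=3) weight 3/686
  (W=0, Y=0, U=2, X=1, Z=3) weight 9/686
  (W=1, Y=0, U=0, X=0, Z=2) weight 1/1323
  (W=2, Y=1, U=0, X=0, Z=1) weight 2/1323
  … 35 more
Group by Z:
  weight(Z=1) = 2/147
  weight(Z=2) = 5/147
  weight(Z=3) = 4/49
Total weight = 2/147 + 5/147 + 4/49 = 19/147
P(Z=1 | obs) = 2/147 / 19/147 = 2/19
P(Z=2 | obs) = 5/147 / 19/147 = 5/19
P(Z=3 | obs) = 4/49 / 19/147 = 12/19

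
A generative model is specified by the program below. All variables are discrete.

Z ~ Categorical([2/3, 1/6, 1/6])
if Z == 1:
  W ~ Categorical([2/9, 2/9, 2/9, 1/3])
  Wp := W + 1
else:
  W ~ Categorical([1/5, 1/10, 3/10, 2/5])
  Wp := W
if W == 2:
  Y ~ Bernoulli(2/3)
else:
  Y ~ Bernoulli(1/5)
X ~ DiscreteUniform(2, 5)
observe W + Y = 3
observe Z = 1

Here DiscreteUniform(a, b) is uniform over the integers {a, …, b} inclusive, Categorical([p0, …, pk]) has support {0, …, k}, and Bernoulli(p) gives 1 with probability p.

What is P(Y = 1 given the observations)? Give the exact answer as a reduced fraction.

P(Y = 1 | obs) = 5/14

Enumerate traces; 8 have nonzero weight after conditioning:
  (Z=1, W=2, Y=1, X=2) weight 1/162
  (Z=1, W=2, Y=1, X=3) weight 1/162
  (Z=1, W=2, Y=1, X=4) weight 1/162
  (Z=1, W=2, Y=1, X=5) weight 1/162
  (Z=1, W=3, Y=0, X=2) weight 1/90
  (Z=1, W=3, Y=0, X=3) weight 1/90
  (Z=1, W=3, Y=0, X=4) weight 1/90
  (Z=1, W=3, Y=0, X=5) weight 1/90
Group by Y:
  weight(Y=0) = 2/45
  weight(Y=1) = 2/81
Total weight = 2/45 + 2/81 = 28/405
P(Y=0 | obs) = 2/45 / 28/405 = 9/14
P(Y=1 | obs) = 2/81 / 28/405 = 5/14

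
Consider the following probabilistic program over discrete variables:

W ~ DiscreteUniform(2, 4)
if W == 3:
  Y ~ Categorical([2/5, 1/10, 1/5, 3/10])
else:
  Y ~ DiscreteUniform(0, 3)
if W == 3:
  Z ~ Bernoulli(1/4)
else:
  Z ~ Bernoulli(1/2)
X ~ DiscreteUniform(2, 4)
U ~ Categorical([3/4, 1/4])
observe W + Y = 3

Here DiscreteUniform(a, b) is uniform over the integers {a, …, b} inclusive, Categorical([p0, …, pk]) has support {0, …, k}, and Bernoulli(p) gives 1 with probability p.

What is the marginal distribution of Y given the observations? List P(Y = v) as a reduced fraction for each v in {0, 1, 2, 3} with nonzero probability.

Enumerate traces; 24 have nonzero weight after conditioning:
  (W=2, Y=1, Z=0, X=2, U=0) weight 1/96
  (W=2, Y=1, Z=0, X=2, U=1) weight 1/288
  (W=2, Y=1, Z=0, X=3, U=0) weight 1/96
  (W=2, Y=1, Z=0, X=3, U=1) weight 1/288
  (W=2, Y=1, Z=0, X=4, U=0) weight 1/96
  (W=2, Y=1, Z=0, X=4, U=1) weight 1/288
  (W=2, Y=1, Z=1, X=2, U=0) weight 1/96
  (W=2, Y=1, Z=1, X=2, U=1) weight 1/288
  (W=3, Y=0, Z=0, X=2, U=0) weight 1/40
  … 15 more
Group by Y:
  weight(Y=0) = 2/15
  weight(Y=1) = 1/12
Total weight = 2/15 + 1/12 = 13/60
P(Y=0 | obs) = 2/15 / 13/60 = 8/13
P(Y=1 | obs) = 1/12 / 13/60 = 5/13

P(Y=0) = 8/13, P(Y=1) = 5/13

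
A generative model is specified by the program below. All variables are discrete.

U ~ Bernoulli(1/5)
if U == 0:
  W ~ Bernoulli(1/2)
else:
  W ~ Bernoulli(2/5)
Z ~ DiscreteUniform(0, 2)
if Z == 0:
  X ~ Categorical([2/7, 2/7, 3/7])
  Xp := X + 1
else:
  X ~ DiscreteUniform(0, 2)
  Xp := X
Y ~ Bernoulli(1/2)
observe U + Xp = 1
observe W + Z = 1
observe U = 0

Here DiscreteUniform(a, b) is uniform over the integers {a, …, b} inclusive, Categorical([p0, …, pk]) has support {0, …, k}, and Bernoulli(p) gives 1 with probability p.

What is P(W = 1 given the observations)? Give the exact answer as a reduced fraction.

Enumerate traces; 4 have nonzero weight after conditioning:
  (U=0, W=0, Z=1, X=1, Y=0) weight 1/45
  (U=0, W=0, Z=1, X=1, Y=1) weight 1/45
  (U=0, W=1, Z=0, X=0, Y=0) weight 2/105
  (U=0, W=1, Z=0, X=0, Y=1) weight 2/105
Group by W:
  weight(W=0) = 2/45
  weight(W=1) = 4/105
Total weight = 2/45 + 4/105 = 26/315
P(W=0 | obs) = 2/45 / 26/315 = 7/13
P(W=1 | obs) = 4/105 / 26/315 = 6/13

P(W = 1 | obs) = 6/13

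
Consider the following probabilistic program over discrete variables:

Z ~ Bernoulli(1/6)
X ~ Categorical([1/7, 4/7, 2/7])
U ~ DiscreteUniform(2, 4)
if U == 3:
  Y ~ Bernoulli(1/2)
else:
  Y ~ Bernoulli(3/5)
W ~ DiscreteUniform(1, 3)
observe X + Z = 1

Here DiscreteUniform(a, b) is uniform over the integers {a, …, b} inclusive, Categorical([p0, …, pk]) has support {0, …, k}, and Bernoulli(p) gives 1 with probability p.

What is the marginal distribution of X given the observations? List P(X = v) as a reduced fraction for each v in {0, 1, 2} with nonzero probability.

P(X=0) = 1/21, P(X=1) = 20/21

Enumerate traces; 36 have nonzero weight after conditioning:
  (Z=0, X=1, U=2, Y=0, W=1) weight 4/189
  (Z=0, X=1, U=2, Y=0, W=2) weight 4/189
  (Z=0, X=1, U=2, Y=0, W=3) weight 4/189
  (Z=0, X=1, U=2, Y=1, W=1) weight 2/63
  (Z=0, X=1, U=2, Y=1, W=2) weight 2/63
  (Z=0, X=1, U=2, Y=1, W=3) weight 2/63
  (Z=0, X=1, U=3, Y=0, W=1) weight 5/189
  (Z=0, X=1, U=3, Y=0, W=2) weight 5/189
  (Z=1, X=0, U=2, Y=0, W=1) weight 1/945
  … 27 more
Group by X:
  weight(X=0) = 1/42
  weight(X=1) = 10/21
Total weight = 1/42 + 10/21 = 1/2
P(X=0 | obs) = 1/42 / 1/2 = 1/21
P(X=1 | obs) = 10/21 / 1/2 = 20/21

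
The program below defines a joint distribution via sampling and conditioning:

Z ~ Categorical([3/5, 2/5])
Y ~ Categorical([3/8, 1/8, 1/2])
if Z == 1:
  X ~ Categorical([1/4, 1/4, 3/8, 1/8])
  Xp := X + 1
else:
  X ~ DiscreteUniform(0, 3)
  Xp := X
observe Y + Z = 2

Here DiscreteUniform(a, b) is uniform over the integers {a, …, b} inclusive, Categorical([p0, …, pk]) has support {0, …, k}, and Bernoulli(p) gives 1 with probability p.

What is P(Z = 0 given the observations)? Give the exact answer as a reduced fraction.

Enumerate traces; 8 have nonzero weight after conditioning:
  (Z=0, Y=2, X=0) weight 3/40
  (Z=0, Y=2, X=1) weight 3/40
  (Z=0, Y=2, X=2) weight 3/40
  (Z=0, Y=2, X=3) weight 3/40
  (Z=1, Y=1, X=0) weight 1/80
  (Z=1, Y=1, X=1) weight 1/80
  (Z=1, Y=1, X=2) weight 3/160
  (Z=1, Y=1, X=3) weight 1/160
Group by Z:
  weight(Z=0) = 3/10
  weight(Z=1) = 1/20
Total weight = 3/10 + 1/20 = 7/20
P(Z=0 | obs) = 3/10 / 7/20 = 6/7
P(Z=1 | obs) = 1/20 / 7/20 = 1/7

P(Z = 0 | obs) = 6/7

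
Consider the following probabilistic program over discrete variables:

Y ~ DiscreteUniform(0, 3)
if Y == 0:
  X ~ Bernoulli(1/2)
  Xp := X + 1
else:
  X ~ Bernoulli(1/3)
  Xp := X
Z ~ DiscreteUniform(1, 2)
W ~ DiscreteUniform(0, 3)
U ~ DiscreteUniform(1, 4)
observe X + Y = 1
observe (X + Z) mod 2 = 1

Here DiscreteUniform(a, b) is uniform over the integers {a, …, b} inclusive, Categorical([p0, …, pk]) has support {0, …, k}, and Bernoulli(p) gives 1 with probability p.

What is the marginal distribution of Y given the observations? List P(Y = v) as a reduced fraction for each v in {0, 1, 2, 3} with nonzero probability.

P(Y=0) = 3/7, P(Y=1) = 4/7

Enumerate traces; 32 have nonzero weight after conditioning:
  (Y=0, X=1, Z=2, W=0, U=1) weight 1/256
  (Y=0, X=1, Z=2, W=0, U=2) weight 1/256
  (Y=0, X=1, Z=2, W=0, U=3) weight 1/256
  (Y=0, X=1, Z=2, W=0, U=4) weight 1/256
  (Y=0, X=1, Z=2, W=1, U=1) weight 1/256
  (Y=0, X=1, Z=2, W=1, U=2) weight 1/256
  (Y=0, X=1, Z=2, W=1, U=3) weight 1/256
  (Y=0, X=1, Z=2, W=1, U=4) weight 1/256
  (Y=1, X=0, Z=1, W=0, U=1) weight 1/192
  … 23 more
Group by Y:
  weight(Y=0) = 1/16
  weight(Y=1) = 1/12
Total weight = 1/16 + 1/12 = 7/48
P(Y=0 | obs) = 1/16 / 7/48 = 3/7
P(Y=1 | obs) = 1/12 / 7/48 = 4/7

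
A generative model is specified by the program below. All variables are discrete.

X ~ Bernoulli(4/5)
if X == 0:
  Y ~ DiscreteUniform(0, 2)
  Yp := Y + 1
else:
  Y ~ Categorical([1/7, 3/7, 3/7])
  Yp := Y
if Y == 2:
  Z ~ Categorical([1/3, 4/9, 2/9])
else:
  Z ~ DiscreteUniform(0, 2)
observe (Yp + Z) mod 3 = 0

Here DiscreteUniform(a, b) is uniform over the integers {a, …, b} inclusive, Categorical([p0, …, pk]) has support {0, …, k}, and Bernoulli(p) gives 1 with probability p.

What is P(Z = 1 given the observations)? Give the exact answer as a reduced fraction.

P(Z = 1 | obs) = 55/117

Enumerate traces; 6 have nonzero weight after conditioning:
  (X=0, Y=0, Z=2) weight 1/45
  (X=0, Y=1, Z=1) weight 1/45
  (X=0, Y=2, Z=0) weight 1/45
  (X=1, Y=0, Z=0) weight 4/105
  (X=1, Y=1, Z=2) weight 4/35
  (X=1, Y=2, Z=1) weight 16/105
Group by Z:
  weight(Z=0) = 19/315
  weight(Z=1) = 11/63
  weight(Z=2) = 43/315
Total weight = 19/315 + 11/63 + 43/315 = 13/35
P(Z=0 | obs) = 19/315 / 13/35 = 19/117
P(Z=1 | obs) = 11/63 / 13/35 = 55/117
P(Z=2 | obs) = 43/315 / 13/35 = 43/117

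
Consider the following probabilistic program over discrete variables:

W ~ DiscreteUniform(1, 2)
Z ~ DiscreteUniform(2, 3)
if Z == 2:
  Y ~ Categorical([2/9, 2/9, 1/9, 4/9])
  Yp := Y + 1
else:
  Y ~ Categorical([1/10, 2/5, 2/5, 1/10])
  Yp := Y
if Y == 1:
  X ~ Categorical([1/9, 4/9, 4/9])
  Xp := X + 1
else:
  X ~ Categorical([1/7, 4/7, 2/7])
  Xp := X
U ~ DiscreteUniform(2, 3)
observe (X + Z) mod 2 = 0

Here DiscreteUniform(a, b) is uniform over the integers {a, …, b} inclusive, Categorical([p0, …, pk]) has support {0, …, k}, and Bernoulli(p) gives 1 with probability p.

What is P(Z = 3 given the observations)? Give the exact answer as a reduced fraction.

P(Z = 3 | obs) = 1476/2771

Enumerate traces; 48 have nonzero weight after conditioning:
  (W=1, Z=2, Y=0, X=0, U=2) weight 1/252
  (W=1, Z=2, Y=0, X=0, U=3) weight 1/252
  (W=1, Z=2, Y=0, X=2, U=2) weight 1/126
  (W=1, Z=2, Y=0, X=2, U=3) weight 1/126
  (W=1, Z=2, Y=1, X=0, U=2) weight 1/324
  (W=1, Z=2, Y=1, X=0, U=3) weight 1/324
  (W=1, Z=2, Y=1, X=2, U=2) weight 1/81
  (W=1, Z=2, Y=1, X=2, U=3) weight 1/81
  (W=1, Z=3, Y=0, X=1, U=2) weight 1/140
  … 39 more
Group by Z:
  weight(Z=2) = 37/162
  weight(Z=3) = 82/315
Total weight = 37/162 + 82/315 = 2771/5670
P(Z=2 | obs) = 37/162 / 2771/5670 = 1295/2771
P(Z=3 | obs) = 82/315 / 2771/5670 = 1476/2771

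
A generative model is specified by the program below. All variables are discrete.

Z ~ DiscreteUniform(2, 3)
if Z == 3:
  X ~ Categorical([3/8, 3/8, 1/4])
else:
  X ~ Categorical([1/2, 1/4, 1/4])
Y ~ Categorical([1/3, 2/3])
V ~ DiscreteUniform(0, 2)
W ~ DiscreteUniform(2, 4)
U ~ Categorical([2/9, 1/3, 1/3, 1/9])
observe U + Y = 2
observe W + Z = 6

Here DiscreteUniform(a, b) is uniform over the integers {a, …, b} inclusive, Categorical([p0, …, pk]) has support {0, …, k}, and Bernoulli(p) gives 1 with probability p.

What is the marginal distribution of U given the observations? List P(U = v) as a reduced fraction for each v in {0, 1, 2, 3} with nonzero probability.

Enumerate traces; 36 have nonzero weight after conditioning:
  (Z=2, X=0, Y=0, V=0, W=4, U=2) weight 1/324
  (Z=2, X=0, Y=0, V=1, W=4, U=2) weight 1/324
  (Z=2, X=0, Y=0, V=2, W=4, U=2) weight 1/324
  (Z=2, X=0, Y=1, V=0, W=4, U=1) weight 1/162
  (Z=2, X=0, Y=1, V=1, W=4, U=1) weight 1/162
  (Z=2, X=0, Y=1, V=2, W=4, U=1) weight 1/162
  (Z=2, X=1, Y=0, V=0, W=4, U=2) weight 1/648
  (Z=2, X=1, Y=0, V=1, W=4, U=2) weight 1/648
  … 28 more
Group by U:
  weight(U=1) = 2/27
  weight(U=2) = 1/27
Total weight = 2/27 + 1/27 = 1/9
P(U=1 | obs) = 2/27 / 1/9 = 2/3
P(U=2 | obs) = 1/27 / 1/9 = 1/3

P(U=1) = 2/3, P(U=2) = 1/3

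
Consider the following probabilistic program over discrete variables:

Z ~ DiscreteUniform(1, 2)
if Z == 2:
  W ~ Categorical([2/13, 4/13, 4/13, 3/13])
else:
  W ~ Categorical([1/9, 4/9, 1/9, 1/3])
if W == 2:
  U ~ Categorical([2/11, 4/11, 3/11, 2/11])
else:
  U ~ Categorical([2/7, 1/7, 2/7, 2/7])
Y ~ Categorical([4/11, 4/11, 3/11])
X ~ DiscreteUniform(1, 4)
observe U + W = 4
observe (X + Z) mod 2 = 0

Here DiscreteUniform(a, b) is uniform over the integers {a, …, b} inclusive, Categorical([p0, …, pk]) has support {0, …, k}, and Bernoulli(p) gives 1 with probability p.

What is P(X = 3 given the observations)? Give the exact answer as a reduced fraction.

P(X = 3 | obs) = 923/3691

Enumerate traces; 36 have nonzero weight after conditioning:
  (Z=1, W=1, U=3, Y=0, X=1) weight 4/693
  (Z=1, W=1, U=3, Y=0, X=3) weight 4/693
  (Z=1, W=1, U=3, Y=1, X=1) weight 4/693
  (Z=1, W=1, U=3, Y=1, X=3) weight 4/693
  (Z=1, W=1, U=3, Y=2, X=1) weight 1/231
  (Z=1, W=1, U=3, Y=2, X=3) weight 1/231
  (Z=1, W=2, U=2, Y=0, X=1) weight 1/726
  (Z=1, W=2, U=2, Y=0, X=3) weight 1/726
  (Z=2, W=1, U=3, Y=0, X=2) weight 4/1001
  (Z=2, W=1, U=3, Y=0, X=4) weight 4/1001
  … 26 more
Group by X:
  weight(X=1) = 71/2772
  weight(X=2) = 205/8008
  weight(X=3) = 71/2772
  weight(X=4) = 205/8008
Total weight = 71/2772 + 205/8008 + 71/2772 + 205/8008 = 3691/36036
P(X=1 | obs) = 71/2772 / 3691/36036 = 923/3691
P(X=2 | obs) = 205/8008 / 3691/36036 = 1845/7382
P(X=3 | obs) = 71/2772 / 3691/36036 = 923/3691
P(X=4 | obs) = 205/8008 / 3691/36036 = 1845/7382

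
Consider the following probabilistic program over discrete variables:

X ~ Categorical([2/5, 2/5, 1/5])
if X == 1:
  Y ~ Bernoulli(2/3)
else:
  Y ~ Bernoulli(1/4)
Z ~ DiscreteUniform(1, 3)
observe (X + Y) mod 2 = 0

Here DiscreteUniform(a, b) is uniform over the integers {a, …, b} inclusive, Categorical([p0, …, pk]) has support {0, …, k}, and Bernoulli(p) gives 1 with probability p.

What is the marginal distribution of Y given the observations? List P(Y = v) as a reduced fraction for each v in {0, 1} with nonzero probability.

Enumerate traces; 9 have nonzero weight after conditioning:
  (X=0, Y=0, Z=1) weight 1/10
  (X=0, Y=0, Z=2) weight 1/10
  (X=0, Y=0, Z=3) weight 1/10
  (X=1, Y=1, Z=1) weight 4/45
  (X=1, Y=1, Z=2) weight 4/45
  (X=1, Y=1, Z=3) weight 4/45
  (X=2, Y=0, Z=1) weight 1/20
  (X=2, Y=0, Z=2) weight 1/20
  … 1 more
Group by Y:
  weight(Y=0) = 9/20
  weight(Y=1) = 4/15
Total weight = 9/20 + 4/15 = 43/60
P(Y=0 | obs) = 9/20 / 43/60 = 27/43
P(Y=1 | obs) = 4/15 / 43/60 = 16/43

P(Y=0) = 27/43, P(Y=1) = 16/43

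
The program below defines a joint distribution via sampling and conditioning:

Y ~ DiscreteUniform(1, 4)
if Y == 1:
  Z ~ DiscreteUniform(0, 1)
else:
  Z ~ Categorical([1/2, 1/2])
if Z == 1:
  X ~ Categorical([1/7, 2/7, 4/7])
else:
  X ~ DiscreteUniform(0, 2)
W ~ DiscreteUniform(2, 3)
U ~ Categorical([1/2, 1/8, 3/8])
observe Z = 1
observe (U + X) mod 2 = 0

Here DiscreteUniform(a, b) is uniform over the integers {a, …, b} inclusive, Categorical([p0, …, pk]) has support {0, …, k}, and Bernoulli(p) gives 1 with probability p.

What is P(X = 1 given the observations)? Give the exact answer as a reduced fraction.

P(X = 1 | obs) = 2/37

Enumerate traces; 40 have nonzero weight after conditioning:
  (Y=1, Z=1, X=0, W=2, U=0) weight 1/224
  (Y=1, Z=1, X=0, W=2, U=2) weight 3/896
  (Y=1, Z=1, X=0, W=3, U=0) weight 1/224
  (Y=1, Z=1, X=0, W=3, U=2) weight 3/896
  (Y=1, Z=1, X=1, W=2, U=1) weight 1/448
  (Y=1, Z=1, X=1, W=3, U=1) weight 1/448
  (Y=1, Z=1, X=2, W=2, U=0) weight 1/56
  (Y=1, Z=1, X=2, W=2, U=2) weight 3/224
  … 32 more
Group by X:
  weight(X=0) = 1/16
  weight(X=1) = 1/56
  weight(X=2) = 1/4
Total weight = 1/16 + 1/56 + 1/4 = 37/112
P(X=0 | obs) = 1/16 / 37/112 = 7/37
P(X=1 | obs) = 1/56 / 37/112 = 2/37
P(X=2 | obs) = 1/4 / 37/112 = 28/37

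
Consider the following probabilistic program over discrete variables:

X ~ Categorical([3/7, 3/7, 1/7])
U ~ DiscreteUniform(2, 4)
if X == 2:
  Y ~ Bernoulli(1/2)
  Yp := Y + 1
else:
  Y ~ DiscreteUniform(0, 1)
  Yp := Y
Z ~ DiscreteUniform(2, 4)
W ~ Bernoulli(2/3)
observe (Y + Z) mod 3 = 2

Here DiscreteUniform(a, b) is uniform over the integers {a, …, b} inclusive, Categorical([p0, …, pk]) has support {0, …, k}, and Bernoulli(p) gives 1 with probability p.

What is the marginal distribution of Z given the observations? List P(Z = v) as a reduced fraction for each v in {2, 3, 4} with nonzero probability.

Enumerate traces; 36 have nonzero weight after conditioning:
  (X=0, U=2, Y=0, Z=2, W=0) weight 1/126
  (X=0, U=2, Y=0, Z=2, W=1) weight 1/63
  (X=0, U=2, Y=1, Z=4, W=0) weight 1/126
  (X=0, U=2, Y=1, Z=4, W=1) weight 1/63
  (X=0, U=3, Y=0, Z=2, W=0) weight 1/126
  (X=0, U=3, Y=0, Z=2, W=1) weight 1/63
  (X=0, U=3, Y=1, Z=4, W=0) weight 1/126
  (X=0, U=3, Y=1, Z=4, W=1) weight 1/63
  … 28 more
Group by Z:
  weight(Z=2) = 1/6
  weight(Z=4) = 1/6
Total weight = 1/6 + 1/6 = 1/3
P(Z=2 | obs) = 1/6 / 1/3 = 1/2
P(Z=4 | obs) = 1/6 / 1/3 = 1/2

P(Z=2) = 1/2, P(Z=4) = 1/2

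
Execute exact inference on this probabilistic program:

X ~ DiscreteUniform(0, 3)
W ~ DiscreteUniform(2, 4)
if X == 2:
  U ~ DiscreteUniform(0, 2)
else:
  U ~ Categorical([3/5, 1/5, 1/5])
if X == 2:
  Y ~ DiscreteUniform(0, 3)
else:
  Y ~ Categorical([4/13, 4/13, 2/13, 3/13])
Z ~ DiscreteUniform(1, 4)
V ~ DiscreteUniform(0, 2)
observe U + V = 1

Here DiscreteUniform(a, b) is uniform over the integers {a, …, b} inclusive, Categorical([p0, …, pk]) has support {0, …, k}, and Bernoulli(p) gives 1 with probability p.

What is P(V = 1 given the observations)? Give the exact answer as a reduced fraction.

P(V = 1 | obs) = 16/23

Enumerate traces; 384 have nonzero weight after conditioning:
  (X=0, W=2, U=0, Y=0, Z=1, V=1) weight 1/780
  (X=0, W=2, U=0, Y=0, Z=2, V=1) weight 1/780
  (X=0, W=2, U=0, Y=0, Z=3, V=1) weight 1/780
  (X=0, W=2, U=0, Y=0, Z=4, V=1) weight 1/780
  (X=0, W=2, U=0, Y=1, Z=1, V=1) weight 1/780
  (X=0, W=2, U=0, Y=1, Z=2, V=1) weight 1/780
  (X=0, W=2, U=0, Y=1, Z=3, V=1) weight 1/780
  (X=0, W=2, U=0, Y=1, Z=4, V=1) weight 1/780
  (X=0, W=2, U=1, Y=0, Z=1, V=0) weight 1/2340
  … 375 more
Group by V:
  weight(V=0) = 7/90
  weight(V=1) = 8/45
Total weight = 7/90 + 8/45 = 23/90
P(V=0 | obs) = 7/90 / 23/90 = 7/23
P(V=1 | obs) = 8/45 / 23/90 = 16/23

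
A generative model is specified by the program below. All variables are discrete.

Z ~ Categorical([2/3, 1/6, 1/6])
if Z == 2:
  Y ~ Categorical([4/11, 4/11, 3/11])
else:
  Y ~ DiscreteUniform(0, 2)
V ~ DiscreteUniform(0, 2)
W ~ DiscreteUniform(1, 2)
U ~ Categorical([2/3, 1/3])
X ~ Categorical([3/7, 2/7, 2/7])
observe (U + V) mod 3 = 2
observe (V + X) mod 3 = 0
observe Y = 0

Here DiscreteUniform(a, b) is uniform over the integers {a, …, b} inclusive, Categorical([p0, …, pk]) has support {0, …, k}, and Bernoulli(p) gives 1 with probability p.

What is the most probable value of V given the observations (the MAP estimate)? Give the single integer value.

argmax_v P(V = v | obs) = 2

Enumerate traces; 12 have nonzero weight after conditioning:
  (Z=0, Y=0, V=1, W=1, U=1, X=2) weight 2/567
  (Z=0, Y=0, V=1, W=2, U=1, X=2) weight 2/567
  (Z=0, Y=0, V=2, W=1, U=0, X=1) weight 4/567
  (Z=0, Y=0, V=2, W=2, U=0, X=1) weight 4/567
  (Z=1, Y=0, V=1, W=1, U=1, X=2) weight 1/1134
  (Z=1, Y=0, V=1, W=2, U=1, X=2) weight 1/1134
  (Z=1, Y=0, V=2, W=1, U=0, X=1) weight 1/567
  (Z=1, Y=0, V=2, W=2, U=0, X=1) weight 1/567
  … 4 more
Group by V:
  weight(V=1) = 67/6237
  weight(V=2) = 134/6237
Total weight = 67/6237 + 134/6237 = 67/2079
P(V=1 | obs) = 67/6237 / 67/2079 = 1/3
P(V=2 | obs) = 134/6237 / 67/2079 = 2/3
argmax = 2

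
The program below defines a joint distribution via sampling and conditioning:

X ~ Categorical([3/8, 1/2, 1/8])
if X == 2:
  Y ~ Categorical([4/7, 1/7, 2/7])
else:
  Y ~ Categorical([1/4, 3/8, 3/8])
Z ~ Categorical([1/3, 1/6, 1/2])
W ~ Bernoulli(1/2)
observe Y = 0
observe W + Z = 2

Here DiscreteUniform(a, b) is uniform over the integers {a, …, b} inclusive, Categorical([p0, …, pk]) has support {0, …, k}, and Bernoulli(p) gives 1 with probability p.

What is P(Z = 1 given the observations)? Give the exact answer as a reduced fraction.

P(Z = 1 | obs) = 1/4

Enumerate traces; 6 have nonzero weight after conditioning:
  (X=0, Y=0, Z=1, W=1) weight 1/128
  (X=0, Y=0, Z=2, W=0) weight 3/128
  (X=1, Y=0, Z=1, W=1) weight 1/96
  (X=1, Y=0, Z=2, W=0) weight 1/32
  (X=2, Y=0, Z=1, W=1) weight 1/168
  (X=2, Y=0, Z=2, W=0) weight 1/56
Group by Z:
  weight(Z=1) = 65/2688
  weight(Z=2) = 65/896
Total weight = 65/2688 + 65/896 = 65/672
P(Z=1 | obs) = 65/2688 / 65/672 = 1/4
P(Z=2 | obs) = 65/896 / 65/672 = 3/4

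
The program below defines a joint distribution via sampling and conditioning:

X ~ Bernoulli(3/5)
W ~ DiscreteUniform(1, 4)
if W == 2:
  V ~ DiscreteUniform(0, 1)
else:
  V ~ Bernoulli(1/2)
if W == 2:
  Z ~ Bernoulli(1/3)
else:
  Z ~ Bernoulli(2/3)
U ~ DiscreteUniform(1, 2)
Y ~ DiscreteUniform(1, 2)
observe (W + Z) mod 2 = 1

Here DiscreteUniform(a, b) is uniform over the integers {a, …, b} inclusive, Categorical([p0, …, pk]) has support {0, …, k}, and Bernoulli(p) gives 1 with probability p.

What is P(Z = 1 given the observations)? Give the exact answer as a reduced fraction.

Enumerate traces; 64 have nonzero weight after conditioning:
  (X=0, W=1, V=0, Z=0, U=1, Y=1) weight 1/240
  (X=0, W=1, V=0, Z=0, U=1, Y=2) weight 1/240
  (X=0, W=1, V=0, Z=0, U=2, Y=1) weight 1/240
  (X=0, W=1, V=0, Z=0, U=2, Y=2) weight 1/240
  (X=0, W=1, V=1, Z=0, U=1, Y=1) weight 1/240
  (X=0, W=1, V=1, Z=0, U=1, Y=2) weight 1/240
  (X=0, W=1, V=1, Z=0, U=2, Y=1) weight 1/240
  (X=0, W=1, V=1, Z=0, U=2, Y=2) weight 1/240
  (X=0, W=2, V=0, Z=1, U=1, Y=1) weight 1/240
  … 55 more
Group by Z:
  weight(Z=0) = 1/6
  weight(Z=1) = 1/4
Total weight = 1/6 + 1/4 = 5/12
P(Z=0 | obs) = 1/6 / 5/12 = 2/5
P(Z=1 | obs) = 1/4 / 5/12 = 3/5

P(Z = 1 | obs) = 3/5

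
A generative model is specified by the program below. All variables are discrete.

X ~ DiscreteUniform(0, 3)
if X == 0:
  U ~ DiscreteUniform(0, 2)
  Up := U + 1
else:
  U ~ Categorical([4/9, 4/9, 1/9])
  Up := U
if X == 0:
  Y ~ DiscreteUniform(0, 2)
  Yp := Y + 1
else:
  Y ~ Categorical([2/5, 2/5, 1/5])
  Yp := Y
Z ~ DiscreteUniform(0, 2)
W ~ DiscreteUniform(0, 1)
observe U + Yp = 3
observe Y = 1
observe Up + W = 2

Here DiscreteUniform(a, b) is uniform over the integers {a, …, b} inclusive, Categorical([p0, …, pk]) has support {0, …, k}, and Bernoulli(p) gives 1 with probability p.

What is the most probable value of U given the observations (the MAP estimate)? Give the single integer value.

Enumerate traces; 12 have nonzero weight after conditioning:
  (X=0, U=1, Y=1, Z=0, W=0) weight 1/216
  (X=0, U=1, Y=1, Z=1, W=0) weight 1/216
  (X=0, U=1, Y=1, Z=2, W=0) weight 1/216
  (X=1, U=2, Y=1, Z=0, W=0) weight 1/540
  (X=1, U=2, Y=1, Z=1, W=0) weight 1/540
  (X=1, U=2, Y=1, Z=2, W=0) weight 1/540
  (X=2, U=2, Y=1, Z=0, W=0) weight 1/540
  (X=2, U=2, Y=1, Z=1, W=0) weight 1/540
  … 4 more
Group by U:
  weight(U=1) = 1/72
  weight(U=2) = 1/60
Total weight = 1/72 + 1/60 = 11/360
P(U=1 | obs) = 1/72 / 11/360 = 5/11
P(U=2 | obs) = 1/60 / 11/360 = 6/11
argmax = 2

argmax_v P(U = v | obs) = 2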